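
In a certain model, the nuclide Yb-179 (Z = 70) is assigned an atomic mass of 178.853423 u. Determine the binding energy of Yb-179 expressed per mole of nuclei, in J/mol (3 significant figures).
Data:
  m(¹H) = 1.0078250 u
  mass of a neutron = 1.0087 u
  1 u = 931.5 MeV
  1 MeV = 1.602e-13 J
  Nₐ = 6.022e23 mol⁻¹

1.48e+14 J/mol

Total constituent mass: 70 × 1.0078250 + 109 × 1.0087 = 180.4960500 u
The mass defect is 180.4960500 − 178.853423 = 1.6426270 u.
E_B = 1.6426270 × 931.5 = 1530.11 MeV
Per nucleus in joules: 1530.11 MeV × 1.602e-13 J/MeV = 2.4512e-10 J
Per mole: 2.4512e-10 J × 6.022e23 mol⁻¹ = 1.4761e+14 J/mol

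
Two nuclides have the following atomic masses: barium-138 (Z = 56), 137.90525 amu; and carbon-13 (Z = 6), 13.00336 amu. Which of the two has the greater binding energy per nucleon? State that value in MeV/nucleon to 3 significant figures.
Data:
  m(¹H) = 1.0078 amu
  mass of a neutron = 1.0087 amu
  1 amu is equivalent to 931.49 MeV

barium-138; 8.40 MeV/nucleon

barium-138: Σm = 56(1.0078) + 82(1.0087) = 139.1502 amu; Δm = 1.24495 amu; E_B = 1159.66 MeV; E_B/A = 8.403 MeV
carbon-13: Σm = 6(1.0078) + 7(1.0087) = 13.1077 amu; Δm = 0.10434 amu; E_B = 97.192 MeV; E_B/A = 7.476 MeV
barium-138 has the higher binding energy per nucleon, so it is the more tightly bound nucleus.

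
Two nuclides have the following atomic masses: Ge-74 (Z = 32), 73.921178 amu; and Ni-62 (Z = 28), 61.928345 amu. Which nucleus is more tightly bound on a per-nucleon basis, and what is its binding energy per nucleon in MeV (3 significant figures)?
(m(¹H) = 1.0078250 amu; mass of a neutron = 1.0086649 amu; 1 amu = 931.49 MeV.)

Ge-74: Σm = 32(1.0078250) + 42(1.0086649) = 74.6143258 amu; Δm = 0.6931478 amu; E_B = 645.66 MeV; E_B/A = 8.725 MeV
Ni-62: Σm = 28(1.0078250) + 34(1.0086649) = 62.5137066 amu; Δm = 0.5853616 amu; E_B = 545.258 MeV; E_B/A = 8.794 MeV
Ni-62 has the higher binding energy per nucleon, so it is the more tightly bound nucleus.

Ni-62; 8.79 MeV/nucleon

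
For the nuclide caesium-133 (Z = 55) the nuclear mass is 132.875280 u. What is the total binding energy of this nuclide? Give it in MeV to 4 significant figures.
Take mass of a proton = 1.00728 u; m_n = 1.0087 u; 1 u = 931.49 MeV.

1121 MeV

Total constituent mass: 55 × 1.00728 + 78 × 1.0087 = 134.07900 u
Mass defect Δm = 134.07900 − 132.875280 = 1.203720 u
Converting to energy: 1.203720 u × 931.49 MeV/u = 1121.25 MeV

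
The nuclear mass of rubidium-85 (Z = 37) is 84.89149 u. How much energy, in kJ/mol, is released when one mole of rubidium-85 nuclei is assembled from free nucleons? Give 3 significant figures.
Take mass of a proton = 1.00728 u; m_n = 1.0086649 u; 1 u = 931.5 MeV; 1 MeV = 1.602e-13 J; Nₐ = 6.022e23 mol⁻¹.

7.13e+10 kJ/mol

Z = 37, so N = A − Z = 85 − 37 = 48.
Total constituent mass: 37 × 1.00728 + 48 × 1.0086649 = 85.6852752 u
Δm = 85.6852752 − 84.89149 = 0.7937852 u
E_B = 0.7937852 × 931.5 = 739.411 MeV
Per nucleus in joules: 739.411 MeV × 1.602e-13 J/MeV = 1.1845e-10 J
Per mole: 1.1845e-10 J × 6.022e23 mol⁻¹ = 7.1331e+13 J/mol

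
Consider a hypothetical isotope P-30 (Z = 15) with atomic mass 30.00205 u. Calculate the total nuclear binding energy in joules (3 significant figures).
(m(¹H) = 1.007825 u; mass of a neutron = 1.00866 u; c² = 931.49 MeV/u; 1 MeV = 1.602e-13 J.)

3.66e-11 J

With 15 protons and 15 neutrons (A = 30):
Σm = 15·m(¹H) + 15·m_n = 15.117375 + 15.12990 = 30.247275 u
The mass defect is 30.247275 − 30.00205 = 0.245225 u.
E_B = 0.245225 × 931.49 = 228.425 MeV
In joules: 228.425 MeV × 1.602e-13 J/MeV = 3.6594e-11 J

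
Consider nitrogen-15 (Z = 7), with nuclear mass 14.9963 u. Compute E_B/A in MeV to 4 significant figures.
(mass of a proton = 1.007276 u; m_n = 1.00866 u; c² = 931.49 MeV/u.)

The nucleus contains 7 protons and 15 − 7 = 8 neutrons.
Total constituent mass: 7 × 1.007276 + 8 × 1.00866 = 15.120212 u
Δm = 15.120212 − 14.9963 = 0.123912 u
Converting to energy: 0.123912 u × 931.49 MeV/u = 115.423 MeV
Per nucleon: 115.423 / 15 = 7.695 MeV

7.695 MeV/nucleon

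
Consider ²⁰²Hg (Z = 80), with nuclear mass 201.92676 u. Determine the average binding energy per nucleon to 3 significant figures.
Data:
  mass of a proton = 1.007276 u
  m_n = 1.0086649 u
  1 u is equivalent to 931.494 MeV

7.90 MeV/nucleon

Total constituent mass: 80 × 1.007276 + 122 × 1.0086649 = 203.6391978 u
Mass defect Δm = 203.6391978 − 201.92676 = 1.7124378 u
Converting to energy: 1.7124378 u × 931.494 MeV/u = 1595.13 MeV
Dividing by A = 202 gives 7.897 MeV per nucleon.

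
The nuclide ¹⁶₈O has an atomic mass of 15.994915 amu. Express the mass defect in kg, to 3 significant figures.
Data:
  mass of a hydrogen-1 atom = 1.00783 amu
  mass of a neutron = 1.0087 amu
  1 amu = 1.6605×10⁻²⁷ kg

Z = 8, so N = A − Z = 16 − 8 = 8.
Mass of separated nucleons = 8(1.00783) + 8(1.0087) = 8.06264 + 8.0696 = 16.13224 amu
Δm = 16.13224 − 15.994915 = 0.137325 amu
In SI units: 0.137325 amu × 1.6605×10⁻²⁷ kg/amu = 2.2803e-28 kg

2.28e-28 kg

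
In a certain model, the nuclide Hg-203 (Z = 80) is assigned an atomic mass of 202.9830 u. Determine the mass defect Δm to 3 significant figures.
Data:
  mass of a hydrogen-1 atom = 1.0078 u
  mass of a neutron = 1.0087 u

1.71 u

Mass of separated nucleons = 80(1.0078) + 123(1.0087) = 80.6240 + 124.0701 = 204.6941 u
The mass defect is 204.6941 − 202.9830 = 1.7111 u.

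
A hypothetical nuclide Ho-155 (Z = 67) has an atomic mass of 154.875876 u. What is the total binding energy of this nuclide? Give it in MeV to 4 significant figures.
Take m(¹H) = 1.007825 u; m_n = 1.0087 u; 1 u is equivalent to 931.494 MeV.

The nucleus contains 67 protons and 155 − 67 = 88 neutrons.
Σm = 67·m(¹H) + 88·m_n = 67.524275 + 88.7656 = 156.289875 u
The mass defect is 156.289875 − 154.875876 = 1.413999 u.
Binding energy = Δm·c² = 1.413999 × 931.494 MeV/u = 1317.13 MeV

1317 MeV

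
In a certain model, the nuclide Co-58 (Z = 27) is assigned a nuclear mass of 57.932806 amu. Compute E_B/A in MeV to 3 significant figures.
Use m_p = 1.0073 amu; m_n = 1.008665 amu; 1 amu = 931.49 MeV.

The nucleus contains 27 protons and 58 − 27 = 31 neutrons.
Mass of separated nucleons = 27(1.0073) + 31(1.008665) = 27.1971 + 31.268615 = 58.465715 amu
Δm = 58.465715 − 57.932806 = 0.532909 amu
Binding energy = Δm·c² = 0.532909 × 931.49 MeV/amu = 496.399 MeV
Dividing by A = 58 gives 8.559 MeV per nucleon.

8.56 MeV/nucleon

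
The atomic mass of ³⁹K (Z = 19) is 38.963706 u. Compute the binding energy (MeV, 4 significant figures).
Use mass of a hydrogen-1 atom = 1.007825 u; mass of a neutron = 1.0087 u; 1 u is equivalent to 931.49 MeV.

With 19 protons and 20 neutrons (A = 39):
Σm = 19·m(¹H) + 20·m_n = 19.148675 + 20.1740 = 39.322675 u
The mass defect is 39.322675 − 38.963706 = 0.358969 u.
E_B = 0.358969 × 931.49 = 334.376 MeV

334.4 MeV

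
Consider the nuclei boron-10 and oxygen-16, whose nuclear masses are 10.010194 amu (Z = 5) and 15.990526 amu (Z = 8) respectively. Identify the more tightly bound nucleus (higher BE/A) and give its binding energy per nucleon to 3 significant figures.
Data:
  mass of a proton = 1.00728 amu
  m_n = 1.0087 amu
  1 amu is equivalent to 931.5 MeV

boron-10: Σm = 5(1.00728) + 5(1.0087) = 10.07990 amu; Δm = 0.069706 amu; E_B = 64.931 MeV; E_B/A = 6.493 MeV
oxygen-16: Σm = 8(1.00728) + 8(1.0087) = 16.12784 amu; Δm = 0.137314 amu; E_B = 127.91 MeV; E_B/A = 7.994 MeV
oxygen-16 has the higher binding energy per nucleon, so it is the more tightly bound nucleus.

oxygen-16; 7.99 MeV/nucleon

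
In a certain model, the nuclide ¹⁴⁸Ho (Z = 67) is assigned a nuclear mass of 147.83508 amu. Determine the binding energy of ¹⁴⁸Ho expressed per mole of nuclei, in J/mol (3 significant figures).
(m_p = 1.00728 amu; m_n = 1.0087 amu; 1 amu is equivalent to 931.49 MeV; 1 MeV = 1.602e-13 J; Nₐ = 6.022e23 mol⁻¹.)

Σm = 67·m_p + 81·m_n = 67.48776 + 81.7047 = 149.19246 amu
Δm = 149.19246 − 147.83508 = 1.35738 amu
E_B = 1.35738 × 931.49 = 1264.39 MeV
Per nucleus in joules: 1264.39 MeV × 1.602e-13 J/MeV = 2.0256e-10 J
Per mole: 2.0256e-10 J × 6.022e23 mol⁻¹ = 1.2198e+14 J/mol

1.22e+14 J/mol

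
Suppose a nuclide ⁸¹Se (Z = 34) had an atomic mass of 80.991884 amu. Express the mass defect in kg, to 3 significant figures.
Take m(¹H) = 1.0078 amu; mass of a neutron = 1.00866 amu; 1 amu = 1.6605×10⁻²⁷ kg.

1.13e-27 kg

Total constituent mass: 34 × 1.0078 + 47 × 1.00866 = 81.67222 amu
Δm = 81.67222 − 80.991884 = 0.680336 amu
In SI units: 0.680336 amu × 1.6605×10⁻²⁷ kg/amu = 1.1297e-27 kg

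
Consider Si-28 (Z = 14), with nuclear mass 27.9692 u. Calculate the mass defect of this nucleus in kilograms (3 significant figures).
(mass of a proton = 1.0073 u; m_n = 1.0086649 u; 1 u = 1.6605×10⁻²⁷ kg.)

Z = 14, so N = A − Z = 28 − 14 = 14.
Σm = 14·m_p + 14·m_n = 14.1022 + 14.1213086 = 28.2235086 u
Mass defect Δm = 28.2235086 − 27.9692 = 0.2543086 u
In SI units: 0.2543086 u × 1.6605×10⁻²⁷ kg/u = 4.2228e-28 kg

4.22e-28 kg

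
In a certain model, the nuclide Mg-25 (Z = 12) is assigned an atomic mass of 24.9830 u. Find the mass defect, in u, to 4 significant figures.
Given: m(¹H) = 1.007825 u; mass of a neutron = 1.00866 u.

0.2235 u

The nucleus contains 12 protons and 25 − 12 = 13 neutrons.
Total constituent mass: 12 × 1.007825 + 13 × 1.00866 = 25.206480 u
Mass defect Δm = 25.206480 − 24.9830 = 0.223480 u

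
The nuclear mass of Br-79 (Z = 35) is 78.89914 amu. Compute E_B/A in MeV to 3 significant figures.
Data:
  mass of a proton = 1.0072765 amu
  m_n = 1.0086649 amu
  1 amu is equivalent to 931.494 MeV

Total constituent mass: 35 × 1.0072765 + 44 × 1.0086649 = 79.6359331 amu
Mass defect Δm = 79.6359331 − 78.89914 = 0.7367931 amu
Converting to energy: 0.7367931 amu × 931.494 MeV/amu = 686.318 MeV
Per nucleon: 686.318 / 79 = 8.688 MeV

8.69 MeV/nucleon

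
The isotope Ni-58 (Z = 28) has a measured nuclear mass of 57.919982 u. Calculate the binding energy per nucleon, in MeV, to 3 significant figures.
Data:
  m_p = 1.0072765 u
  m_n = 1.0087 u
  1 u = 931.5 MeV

With 28 protons and 30 neutrons (A = 58):
Σm = 28·m_p + 30·m_n = 28.2037420 + 30.2610 = 58.4647420 u
The mass defect is 58.4647420 − 57.919982 = 0.5447600 u.
Binding energy = Δm·c² = 0.5447600 × 931.5 MeV/u = 507.444 MeV
BE/A = 507.444 MeV / 58 = 8.749 MeV/nucleon

8.75 MeV/nucleon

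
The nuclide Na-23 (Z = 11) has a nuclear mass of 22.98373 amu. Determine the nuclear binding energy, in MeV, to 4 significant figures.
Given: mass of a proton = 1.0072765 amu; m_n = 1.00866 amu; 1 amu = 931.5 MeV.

186.5 MeV

The nucleus contains 11 protons and 23 − 11 = 12 neutrons.
Total constituent mass: 11 × 1.0072765 + 12 × 1.00866 = 23.1839615 amu
Δm = 23.1839615 − 22.98373 = 0.2002315 amu
Converting to energy: 0.2002315 amu × 931.5 MeV/amu = 186.516 MeV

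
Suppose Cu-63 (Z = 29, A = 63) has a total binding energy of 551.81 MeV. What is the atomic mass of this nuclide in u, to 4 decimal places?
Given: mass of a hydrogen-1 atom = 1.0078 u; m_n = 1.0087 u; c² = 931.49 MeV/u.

Mass defect = 551.81 MeV / (931.49 MeV/u) = 0.592395 u
Constituent mass = 29(1.0078) + 34(1.0087) = 63.5220 u
Atomic mass = 63.5220 − 0.592395 = 62.929605 u ≈ 62.9296 u (to 4 decimal places)

62.9296 u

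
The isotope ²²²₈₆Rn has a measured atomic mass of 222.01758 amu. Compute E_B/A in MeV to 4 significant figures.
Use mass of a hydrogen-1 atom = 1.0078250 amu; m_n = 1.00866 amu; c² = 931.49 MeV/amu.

7.692 MeV/nucleon

With 86 protons and 136 neutrons (A = 222):
Total constituent mass: 86 × 1.0078250 + 136 × 1.00866 = 223.8507100 amu
Δm = 223.8507100 − 222.01758 = 1.8331300 amu
Binding energy = Δm·c² = 1.8331300 × 931.49 MeV/amu = 1707.54 MeV
Per nucleon: 1707.54 / 222 = 7.692 MeV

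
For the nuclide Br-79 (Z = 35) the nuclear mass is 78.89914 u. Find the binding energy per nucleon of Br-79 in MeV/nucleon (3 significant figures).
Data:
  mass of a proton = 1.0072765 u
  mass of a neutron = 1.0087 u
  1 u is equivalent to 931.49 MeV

Σm = 35·m_p + 44·m_n = 35.2546775 + 44.3828 = 79.6374775 u
Mass defect Δm = 79.6374775 − 78.89914 = 0.7383375 u
Binding energy = Δm·c² = 0.7383375 × 931.49 MeV/u = 687.754 MeV
Per nucleon: 687.754 / 79 = 8.706 MeV

8.71 MeV/nucleon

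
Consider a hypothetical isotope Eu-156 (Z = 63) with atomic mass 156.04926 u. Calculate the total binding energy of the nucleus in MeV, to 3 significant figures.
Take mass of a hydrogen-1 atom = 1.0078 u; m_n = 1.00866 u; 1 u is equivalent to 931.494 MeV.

Mass of separated nucleons = 63(1.0078) + 93(1.00866) = 63.4914 + 93.80538 = 157.29678 u
Δm = 157.29678 − 156.04926 = 1.24752 u
E_B = 1.24752 × 931.494 = 1162.06 MeV

1160 MeV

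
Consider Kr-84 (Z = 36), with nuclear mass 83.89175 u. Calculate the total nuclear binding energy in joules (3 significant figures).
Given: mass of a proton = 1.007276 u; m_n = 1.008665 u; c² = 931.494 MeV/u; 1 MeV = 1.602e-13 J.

1.17e-10 J

Σm = 36·m_p + 48·m_n = 36.261936 + 48.415920 = 84.677856 u
Mass defect Δm = 84.677856 − 83.89175 = 0.786106 u
E_B = 0.786106 × 931.494 = 732.253 MeV
In joules: 732.253 MeV × 1.602e-13 J/MeV = 1.1731e-10 J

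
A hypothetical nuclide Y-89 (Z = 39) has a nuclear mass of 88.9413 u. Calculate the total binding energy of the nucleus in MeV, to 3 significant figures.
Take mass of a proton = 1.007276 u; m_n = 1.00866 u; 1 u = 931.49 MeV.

With 39 protons and 50 neutrons (A = 89):
Σm = 39·m_p + 50·m_n = 39.283764 + 50.43300 = 89.716764 u
Mass defect Δm = 89.716764 − 88.9413 = 0.775464 u
Converting to energy: 0.775464 u × 931.49 MeV/u = 722.337 MeV

722 MeV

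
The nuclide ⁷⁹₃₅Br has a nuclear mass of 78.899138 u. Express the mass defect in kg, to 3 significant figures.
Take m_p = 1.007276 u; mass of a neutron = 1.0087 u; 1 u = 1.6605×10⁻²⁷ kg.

With 35 protons and 44 neutrons (A = 79):
Total constituent mass: 35 × 1.007276 + 44 × 1.0087 = 79.637460 u
The mass defect is 79.637460 − 78.899138 = 0.738322 u.
In SI units: 0.738322 u × 1.6605×10⁻²⁷ kg/u = 1.2260e-27 kg

1.23e-27 kg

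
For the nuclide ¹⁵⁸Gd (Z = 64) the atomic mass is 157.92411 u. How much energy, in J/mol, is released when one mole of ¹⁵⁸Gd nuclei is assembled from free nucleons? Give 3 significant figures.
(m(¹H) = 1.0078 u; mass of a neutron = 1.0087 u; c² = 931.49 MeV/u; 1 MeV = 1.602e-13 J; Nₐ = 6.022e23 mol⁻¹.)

1.25e+14 J/mol

Σm = 64·m(¹H) + 94·m_n = 64.4992 + 94.8178 = 159.3170 u
The mass defect is 159.3170 − 157.92411 = 1.39289 u.
Converting to energy: 1.39289 u × 931.49 MeV/u = 1297.46 MeV
Per nucleus in joules: 1297.46 MeV × 1.602e-13 J/MeV = 2.0785e-10 J
Per mole: 2.0785e-10 J × 6.022e23 mol⁻¹ = 1.2517e+14 J/mol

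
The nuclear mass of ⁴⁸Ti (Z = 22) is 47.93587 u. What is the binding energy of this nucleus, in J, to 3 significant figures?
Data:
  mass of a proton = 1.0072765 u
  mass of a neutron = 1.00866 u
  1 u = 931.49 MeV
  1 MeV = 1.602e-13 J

With 22 protons and 26 neutrons (A = 48):
Total constituent mass: 22 × 1.0072765 + 26 × 1.00866 = 48.3852430 u
The mass defect is 48.3852430 − 47.93587 = 0.4493730 u.
Binding energy = Δm·c² = 0.4493730 × 931.49 MeV/u = 418.586 MeV
In joules: 418.586 MeV × 1.602e-13 J/MeV = 6.7057e-11 J

6.71e-11 J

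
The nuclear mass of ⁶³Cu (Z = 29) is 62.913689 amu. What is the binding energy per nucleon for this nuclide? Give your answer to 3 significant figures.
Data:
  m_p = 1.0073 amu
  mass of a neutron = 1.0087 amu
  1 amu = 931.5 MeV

8.78 MeV/nucleon

The nucleus contains 29 protons and 63 − 29 = 34 neutrons.
Mass of separated nucleons = 29(1.0073) + 34(1.0087) = 29.2117 + 34.2958 = 63.5075 amu
Mass defect Δm = 63.5075 − 62.913689 = 0.593811 amu
E_B = 0.593811 × 931.5 = 553.135 MeV
BE/A = 553.135 MeV / 63 = 8.780 MeV/nucleon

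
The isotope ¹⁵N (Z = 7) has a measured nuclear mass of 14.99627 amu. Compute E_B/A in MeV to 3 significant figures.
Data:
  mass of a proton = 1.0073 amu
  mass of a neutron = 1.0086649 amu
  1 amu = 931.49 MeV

With 7 protons and 8 neutrons (A = 15):
Total constituent mass: 7 × 1.0073 + 8 × 1.0086649 = 15.1204192 amu
Δm = 15.1204192 − 14.99627 = 0.1241492 amu
Converting to energy: 0.1241492 amu × 931.49 MeV/amu = 115.644 MeV
BE/A = 115.644 MeV / 15 = 7.710 MeV/nucleon

7.71 MeV/nucleon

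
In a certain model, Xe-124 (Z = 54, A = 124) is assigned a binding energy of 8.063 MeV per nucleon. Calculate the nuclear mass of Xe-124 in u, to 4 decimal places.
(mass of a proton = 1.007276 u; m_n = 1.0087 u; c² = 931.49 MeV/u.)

123.9286 u

Total binding energy = 124 × 8.063 = 999.812 MeV
Mass defect = 999.812 MeV / (931.49 MeV/u) = 1.073347 u
Constituent mass = 54(1.007276) + 70(1.0087) = 125.001904 u
Nuclear mass = 125.001904 − 1.073347 = 123.928557 u ≈ 123.9286 u (to 4 decimal places)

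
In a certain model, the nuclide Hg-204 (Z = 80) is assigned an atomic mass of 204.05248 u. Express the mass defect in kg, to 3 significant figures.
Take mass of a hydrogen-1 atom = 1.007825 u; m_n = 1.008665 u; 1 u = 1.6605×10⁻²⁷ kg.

2.74e-27 kg

With 80 protons and 124 neutrons (A = 204):
Mass of separated nucleons = 80(1.007825) + 124(1.008665) = 80.626000 + 125.074460 = 205.700460 u
Mass defect Δm = 205.700460 − 204.05248 = 1.647980 u
In SI units: 1.647980 u × 1.6605×10⁻²⁷ kg/u = 2.7365e-27 kg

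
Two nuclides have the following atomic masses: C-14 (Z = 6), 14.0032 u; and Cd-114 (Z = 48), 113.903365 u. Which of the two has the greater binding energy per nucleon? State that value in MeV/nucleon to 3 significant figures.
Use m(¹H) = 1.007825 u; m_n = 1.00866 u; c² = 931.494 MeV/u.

C-14: Σm = 6(1.007825) + 8(1.00866) = 14.116230 u; Δm = 0.113030 u; E_B = 105.2868 MeV; E_B/A = 7.520 MeV
Cd-114: Σm = 48(1.007825) + 66(1.00866) = 114.947160 u; Δm = 1.043795 u; E_B = 972.29 MeV; E_B/A = 8.529 MeV
Cd-114 has the higher binding energy per nucleon, so it is the more tightly bound nucleus.

Cd-114; 8.53 MeV/nucleon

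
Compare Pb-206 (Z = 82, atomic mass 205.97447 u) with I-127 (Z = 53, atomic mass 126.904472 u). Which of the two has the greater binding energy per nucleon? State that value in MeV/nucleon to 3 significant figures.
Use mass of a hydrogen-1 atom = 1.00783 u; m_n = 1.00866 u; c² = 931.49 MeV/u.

I-127; 8.44 MeV/nucleon

Pb-206: Σm = 82(1.00783) + 124(1.00866) = 207.71590 u; Δm = 1.74143 u; E_B = 1622.1 MeV; E_B/A = 7.874 MeV
I-127: Σm = 53(1.00783) + 74(1.00866) = 128.05583 u; Δm = 1.151358 u; E_B = 1072.48 MeV; E_B/A = 8.4447 MeV
I-127 has the higher binding energy per nucleon, so it is the more tightly bound nucleus.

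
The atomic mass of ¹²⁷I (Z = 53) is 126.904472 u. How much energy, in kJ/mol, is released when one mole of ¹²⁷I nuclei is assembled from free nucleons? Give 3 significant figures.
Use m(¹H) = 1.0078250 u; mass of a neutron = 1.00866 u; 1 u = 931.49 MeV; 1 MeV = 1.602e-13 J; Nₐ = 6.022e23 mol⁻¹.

The nucleus contains 53 protons and 127 − 53 = 74 neutrons.
Σm = 53·m(¹H) + 74·m_n = 53.4147250 + 74.64084 = 128.0555650 u
Mass defect Δm = 128.0555650 − 126.904472 = 1.1510930 u
E_B = 1.1510930 × 931.49 = 1072.23 MeV
Per nucleus in joules: 1072.23 MeV × 1.602e-13 J/MeV = 1.7177e-10 J
Per mole: 1.7177e-10 J × 6.022e23 mol⁻¹ = 1.0344e+14 J/mol

1.03e+11 kJ/mol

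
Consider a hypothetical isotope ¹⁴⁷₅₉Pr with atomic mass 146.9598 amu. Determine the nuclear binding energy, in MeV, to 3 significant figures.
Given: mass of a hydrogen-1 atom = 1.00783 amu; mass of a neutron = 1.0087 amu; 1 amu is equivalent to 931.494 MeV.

With 59 protons and 88 neutrons (A = 147):
Total constituent mass: 59 × 1.00783 + 88 × 1.0087 = 148.22757 amu
The mass defect is 148.22757 − 146.9598 = 1.26777 amu.
E_B = 1.26777 × 931.494 = 1180.92 MeV

1180 MeV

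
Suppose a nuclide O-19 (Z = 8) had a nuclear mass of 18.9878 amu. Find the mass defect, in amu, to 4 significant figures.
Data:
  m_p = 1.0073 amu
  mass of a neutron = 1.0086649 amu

Z = 8, so N = A − Z = 19 − 8 = 11.
Mass of separated nucleons = 8(1.0073) + 11(1.0086649) = 8.0584 + 11.0953139 = 19.1537139 amu
Mass defect Δm = 19.1537139 − 18.9878 = 0.1659139 amu

0.1659 amu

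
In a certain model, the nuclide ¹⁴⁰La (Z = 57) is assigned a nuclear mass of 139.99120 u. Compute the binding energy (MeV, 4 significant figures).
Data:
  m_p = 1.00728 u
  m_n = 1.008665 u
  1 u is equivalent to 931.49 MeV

1065 MeV

The nucleus contains 57 protons and 140 − 57 = 83 neutrons.
Mass of separated nucleons = 57(1.00728) + 83(1.008665) = 57.41496 + 83.719195 = 141.134155 u
The mass defect is 141.134155 − 139.99120 = 1.142955 u.
Converting to energy: 1.142955 u × 931.49 MeV/u = 1064.65 MeV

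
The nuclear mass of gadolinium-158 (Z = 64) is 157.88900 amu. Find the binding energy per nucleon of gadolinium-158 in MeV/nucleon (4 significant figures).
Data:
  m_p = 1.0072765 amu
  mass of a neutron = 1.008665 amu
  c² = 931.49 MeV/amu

Z = 64, so N = A − Z = 158 − 64 = 94.
Mass of separated nucleons = 64(1.0072765) + 94(1.008665) = 64.4656960 + 94.814510 = 159.2802060 amu
The mass defect is 159.2802060 − 157.88900 = 1.3912060 amu.
Converting to energy: 1.3912060 amu × 931.49 MeV/amu = 1295.89 MeV
Per nucleon: 1295.89 / 158 = 8.202 MeV

8.202 MeV/nucleon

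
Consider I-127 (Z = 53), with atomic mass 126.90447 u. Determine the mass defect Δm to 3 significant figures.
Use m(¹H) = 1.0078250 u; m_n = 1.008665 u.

Σm = 53·m(¹H) + 74·m_n = 53.4147250 + 74.641210 = 128.0559350 u
Δm = 128.0559350 − 126.90447 = 1.1514650 u

1.15 u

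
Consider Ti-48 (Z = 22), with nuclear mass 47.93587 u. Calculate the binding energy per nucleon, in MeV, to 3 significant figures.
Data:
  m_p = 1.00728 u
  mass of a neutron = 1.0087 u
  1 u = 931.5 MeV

Total constituent mass: 22 × 1.00728 + 26 × 1.0087 = 48.38636 u
The mass defect is 48.38636 − 47.93587 = 0.45049 u.
E_B = 0.45049 × 931.5 = 419.631 MeV
Per nucleon: 419.631 / 48 = 8.742 MeV

8.74 MeV/nucleon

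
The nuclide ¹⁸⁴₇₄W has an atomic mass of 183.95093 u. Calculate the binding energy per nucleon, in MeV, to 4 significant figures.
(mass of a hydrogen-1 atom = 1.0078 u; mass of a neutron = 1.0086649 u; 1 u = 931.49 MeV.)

Σm = 74·m(¹H) + 110·m_n = 74.5772 + 110.9531390 = 185.5303390 u
Mass defect Δm = 185.5303390 − 183.95093 = 1.5794090 u
Converting to energy: 1.5794090 u × 931.49 MeV/u = 1471.20 MeV
Per nucleon: 1471.20 / 184 = 7.996 MeV

7.996 MeV/nucleon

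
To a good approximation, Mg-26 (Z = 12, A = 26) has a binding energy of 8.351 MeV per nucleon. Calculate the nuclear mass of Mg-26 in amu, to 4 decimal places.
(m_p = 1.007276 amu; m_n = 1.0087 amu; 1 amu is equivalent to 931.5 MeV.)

Total binding energy = 26 × 8.351 = 217.126 MeV
Mass defect = 217.126 MeV / (931.5 MeV/amu) = 0.233093 amu
Constituent mass = 12(1.007276) + 14(1.0087) = 26.209112 amu
Nuclear mass = 26.209112 − 0.233093 = 25.976019 amu ≈ 25.9760 amu (to 4 decimal places)

25.9760 amu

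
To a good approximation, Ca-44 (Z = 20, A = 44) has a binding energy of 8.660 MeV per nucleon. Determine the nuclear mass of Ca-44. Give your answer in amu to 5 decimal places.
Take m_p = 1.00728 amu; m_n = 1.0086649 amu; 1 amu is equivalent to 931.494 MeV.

Total binding energy = 44 × 8.660 = 381.040 MeV
Mass defect = 381.040 MeV / (931.494 MeV/amu) = 0.4090633 amu
Constituent mass = 20(1.00728) + 24(1.0086649) = 44.3535576 amu
Nuclear mass = 44.3535576 − 0.4090633 = 43.9444943 amu ≈ 43.94449 amu (to 5 decimal places)

43.94449 amu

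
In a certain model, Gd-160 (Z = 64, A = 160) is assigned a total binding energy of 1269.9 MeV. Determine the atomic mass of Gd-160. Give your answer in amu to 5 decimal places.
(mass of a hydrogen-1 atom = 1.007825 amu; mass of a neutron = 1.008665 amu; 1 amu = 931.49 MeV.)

Mass defect = 1269.9 MeV / (931.49 MeV/amu) = 1.3632997 amu
Constituent mass = 64(1.007825) + 96(1.008665) = 161.332640 amu
Atomic mass = 161.332640 − 1.3632997 = 159.9693403 amu ≈ 159.96934 amu (to 5 decimal places)

159.96934 amu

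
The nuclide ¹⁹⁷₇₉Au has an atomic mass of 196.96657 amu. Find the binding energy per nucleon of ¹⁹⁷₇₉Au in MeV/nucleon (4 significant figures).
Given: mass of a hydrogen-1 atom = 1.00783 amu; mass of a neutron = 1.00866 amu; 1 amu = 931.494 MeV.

Mass of separated nucleons = 79(1.00783) + 118(1.00866) = 79.61857 + 119.02188 = 198.64045 amu
Δm = 198.64045 − 196.96657 = 1.67388 amu
Binding energy = Δm·c² = 1.67388 × 931.494 MeV/amu = 1559.21 MeV
Dividing by A = 197 gives 7.915 MeV per nucleon.

7.915 MeV/nucleon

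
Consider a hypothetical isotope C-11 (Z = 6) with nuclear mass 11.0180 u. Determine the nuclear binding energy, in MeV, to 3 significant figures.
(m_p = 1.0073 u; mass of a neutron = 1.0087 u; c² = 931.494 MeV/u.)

Z = 6, so N = A − Z = 11 − 6 = 5.
Mass of separated nucleons = 6(1.0073) + 5(1.0087) = 6.0438 + 5.0435 = 11.0873 u
Δm = 11.0873 − 11.0180 = 0.0693 u
Converting to energy: 0.0693 u × 931.494 MeV/u = 64.5525 MeV

64.6 MeV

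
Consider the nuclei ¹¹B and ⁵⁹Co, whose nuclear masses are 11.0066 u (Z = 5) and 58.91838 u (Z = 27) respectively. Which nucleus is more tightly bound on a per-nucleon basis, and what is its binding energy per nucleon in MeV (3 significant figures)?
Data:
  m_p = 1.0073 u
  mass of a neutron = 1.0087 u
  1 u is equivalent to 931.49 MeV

⁵⁹Co; 8.80 MeV/nucleon

¹¹B: Σm = 5(1.0073) + 6(1.0087) = 11.0887 u; Δm = 0.0821 u; E_B = 76.475 MeV; E_B/A = 6.952 MeV
⁵⁹Co: Σm = 27(1.0073) + 32(1.0087) = 59.4755 u; Δm = 0.55712 u; E_B = 518.95 MeV; E_B/A = 8.796 MeV
⁵⁹Co has the higher binding energy per nucleon, so it is the more tightly bound nucleus.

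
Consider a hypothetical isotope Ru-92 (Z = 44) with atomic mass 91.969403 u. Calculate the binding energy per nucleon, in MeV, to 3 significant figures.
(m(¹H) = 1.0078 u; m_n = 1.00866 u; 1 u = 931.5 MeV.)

Total constituent mass: 44 × 1.0078 + 48 × 1.00866 = 92.75888 u
Δm = 92.75888 − 91.969403 = 0.789477 u
Converting to energy: 0.789477 u × 931.5 MeV/u = 735.398 MeV
Dividing by A = 92 gives 7.993 MeV per nucleon.

7.99 MeV/nucleon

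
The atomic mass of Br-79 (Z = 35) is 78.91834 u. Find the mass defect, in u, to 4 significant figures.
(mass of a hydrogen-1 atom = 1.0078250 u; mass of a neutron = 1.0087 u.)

Σm = 35·m(¹H) + 44·m_n = 35.2738750 + 44.3828 = 79.6566750 u
The mass defect is 79.6566750 − 78.91834 = 0.7383350 u.

0.7383 u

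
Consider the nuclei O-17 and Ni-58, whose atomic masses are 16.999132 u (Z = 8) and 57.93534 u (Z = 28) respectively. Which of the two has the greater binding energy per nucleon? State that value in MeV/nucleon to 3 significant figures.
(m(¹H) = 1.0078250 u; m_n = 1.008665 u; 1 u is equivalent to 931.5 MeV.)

O-17: Σm = 8(1.0078250) + 9(1.008665) = 17.1405850 u; Δm = 0.1414530 u; E_B = 131.76 MeV; E_B/A = 7.751 MeV
Ni-58: Σm = 28(1.0078250) + 30(1.008665) = 58.4790500 u; Δm = 0.5437100 u; E_B = 506.47 MeV; E_B/A = 8.732 MeV
Ni-58 has the higher binding energy per nucleon, so it is the more tightly bound nucleus.

Ni-58; 8.73 MeV/nucleon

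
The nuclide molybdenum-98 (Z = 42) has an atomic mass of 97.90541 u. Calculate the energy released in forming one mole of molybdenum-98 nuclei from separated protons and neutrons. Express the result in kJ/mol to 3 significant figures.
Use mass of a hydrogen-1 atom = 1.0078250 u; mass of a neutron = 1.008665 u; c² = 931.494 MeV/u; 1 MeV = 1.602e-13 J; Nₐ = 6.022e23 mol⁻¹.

8.16e+10 kJ/mol

Mass of separated nucleons = 42(1.0078250) + 56(1.008665) = 42.3286500 + 56.485240 = 98.8138900 u
Mass defect Δm = 98.8138900 − 97.90541 = 0.9084800 u
E_B = 0.9084800 × 931.494 = 846.244 MeV
Per nucleus in joules: 846.244 MeV × 1.602e-13 J/MeV = 1.3557e-10 J
Per mole: 1.3557e-10 J × 6.022e23 mol⁻¹ = 8.1640e+13 J/mol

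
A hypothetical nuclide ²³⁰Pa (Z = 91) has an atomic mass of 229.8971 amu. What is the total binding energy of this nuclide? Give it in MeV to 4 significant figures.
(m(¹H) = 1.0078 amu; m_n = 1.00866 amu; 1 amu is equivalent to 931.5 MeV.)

The nucleus contains 91 protons and 230 − 91 = 139 neutrons.
Σm = 91·m(¹H) + 139·m_n = 91.7098 + 140.20374 = 231.91354 amu
The mass defect is 231.91354 − 229.8971 = 2.01644 amu.
Converting to energy: 2.01644 amu × 931.5 MeV/amu = 1878.31 MeV

1878 MeV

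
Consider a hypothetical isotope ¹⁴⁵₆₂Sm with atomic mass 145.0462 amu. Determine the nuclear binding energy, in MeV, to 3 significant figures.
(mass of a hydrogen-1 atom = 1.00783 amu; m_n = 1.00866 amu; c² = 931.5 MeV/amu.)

1080 MeV

The nucleus contains 62 protons and 145 − 62 = 83 neutrons.
Total constituent mass: 62 × 1.00783 + 83 × 1.00866 = 146.20424 amu
Δm = 146.20424 − 145.0462 = 1.15804 amu
E_B = 1.15804 × 931.5 = 1078.71 MeV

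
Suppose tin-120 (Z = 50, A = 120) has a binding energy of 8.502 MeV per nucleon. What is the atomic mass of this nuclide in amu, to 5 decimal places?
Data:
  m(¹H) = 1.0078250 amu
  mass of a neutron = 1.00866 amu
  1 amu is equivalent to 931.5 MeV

119.90218 amu

Total binding energy = 120 × 8.502 = 1020.240 MeV
Mass defect = 1020.240 MeV / (931.5 MeV/amu) = 1.0952657 amu
Constituent mass = 50(1.0078250) + 70(1.00866) = 120.9974500 amu
Atomic mass = 120.9974500 − 1.0952657 = 119.9021843 amu ≈ 119.90218 amu (to 5 decimal places)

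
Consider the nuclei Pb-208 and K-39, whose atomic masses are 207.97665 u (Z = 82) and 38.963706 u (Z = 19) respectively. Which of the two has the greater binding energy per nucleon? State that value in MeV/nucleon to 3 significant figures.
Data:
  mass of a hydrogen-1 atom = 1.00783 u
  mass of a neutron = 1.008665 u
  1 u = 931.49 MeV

K-39; 8.56 MeV/nucleon

Pb-208: Σm = 82(1.00783) + 126(1.008665) = 209.733850 u; Δm = 1.757200 u; E_B = 1636.8 MeV; E_B/A = 7.869 MeV
K-39: Σm = 19(1.00783) + 20(1.008665) = 39.322070 u; Δm = 0.358364 u; E_B = 333.81 MeV; E_B/A = 8.559 MeV
K-39 has the higher binding energy per nucleon, so it is the more tightly bound nucleus.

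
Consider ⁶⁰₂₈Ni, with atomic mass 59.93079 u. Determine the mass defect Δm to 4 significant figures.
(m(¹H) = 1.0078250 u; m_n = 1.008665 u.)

0.5656 u

Z = 28, so N = A − Z = 60 − 28 = 32.
Σm = 28·m(¹H) + 32·m_n = 28.2191000 + 32.277280 = 60.4963800 u
Mass defect Δm = 60.4963800 − 59.93079 = 0.5655900 u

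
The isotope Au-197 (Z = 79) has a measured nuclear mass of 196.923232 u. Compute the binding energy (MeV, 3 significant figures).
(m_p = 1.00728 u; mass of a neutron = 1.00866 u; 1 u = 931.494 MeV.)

1560 MeV

With 79 protons and 118 neutrons (A = 197):
Total constituent mass: 79 × 1.00728 + 118 × 1.00866 = 198.59700 u
Mass defect Δm = 198.59700 − 196.923232 = 1.673768 u
Converting to energy: 1.673768 u × 931.494 MeV/u = 1559.10 MeV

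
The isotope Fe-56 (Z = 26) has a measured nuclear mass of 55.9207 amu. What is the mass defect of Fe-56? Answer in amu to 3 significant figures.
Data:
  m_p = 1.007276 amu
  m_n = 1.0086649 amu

0.528 amu

Σm = 26·m_p + 30·m_n = 26.189176 + 30.2599470 = 56.4491230 amu
The mass defect is 56.4491230 − 55.9207 = 0.5284230 amu.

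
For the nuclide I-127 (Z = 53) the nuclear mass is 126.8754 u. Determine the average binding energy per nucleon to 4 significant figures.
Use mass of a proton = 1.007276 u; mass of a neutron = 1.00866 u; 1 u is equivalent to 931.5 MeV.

Σm = 53·m_p + 74·m_n = 53.385628 + 74.64084 = 128.026468 u
Mass defect Δm = 128.026468 − 126.8754 = 1.151068 u
E_B = 1.151068 × 931.5 = 1072.22 MeV
Dividing by A = 127 gives 8.443 MeV per nucleon.

8.443 MeV/nucleon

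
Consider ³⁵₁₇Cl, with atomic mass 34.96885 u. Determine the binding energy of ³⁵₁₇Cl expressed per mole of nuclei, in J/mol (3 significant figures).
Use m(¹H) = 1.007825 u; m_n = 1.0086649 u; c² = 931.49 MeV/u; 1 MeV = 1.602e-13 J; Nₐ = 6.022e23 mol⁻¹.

2.88e+13 J/mol

With 17 protons and 18 neutrons (A = 35):
Total constituent mass: 17 × 1.007825 + 18 × 1.0086649 = 35.2889932 u
Δm = 35.2889932 − 34.96885 = 0.3201432 u
Converting to energy: 0.3201432 u × 931.49 MeV/u = 298.210 MeV
Per nucleus in joules: 298.210 MeV × 1.602e-13 J/MeV = 4.7773e-11 J
Per mole: 4.7773e-11 J × 6.022e23 mol⁻¹ = 2.8769e+13 J/mol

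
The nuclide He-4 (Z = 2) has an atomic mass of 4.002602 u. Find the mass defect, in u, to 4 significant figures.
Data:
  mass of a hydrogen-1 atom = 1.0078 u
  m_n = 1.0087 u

Total constituent mass: 2 × 1.0078 + 2 × 1.0087 = 4.0330 u
Δm = 4.0330 − 4.002602 = 0.030398 u

0.03040 u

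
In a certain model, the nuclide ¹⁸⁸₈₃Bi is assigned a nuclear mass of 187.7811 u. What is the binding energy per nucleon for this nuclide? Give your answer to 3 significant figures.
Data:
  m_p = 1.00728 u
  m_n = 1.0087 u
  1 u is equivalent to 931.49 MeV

8.60 MeV/nucleon

Mass of separated nucleons = 83(1.00728) + 105(1.0087) = 83.60424 + 105.9135 = 189.51774 u
The mass defect is 189.51774 − 187.7811 = 1.73664 u.
E_B = 1.73664 × 931.49 = 1617.66 MeV
BE/A = 1617.66 MeV / 188 = 8.6046 MeV/nucleon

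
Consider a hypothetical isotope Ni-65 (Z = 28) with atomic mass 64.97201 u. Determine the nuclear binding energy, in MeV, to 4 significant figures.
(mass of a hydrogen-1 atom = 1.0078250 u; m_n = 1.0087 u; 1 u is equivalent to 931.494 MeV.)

Mass of separated nucleons = 28(1.0078250) + 37(1.0087) = 28.2191000 + 37.3219 = 65.5410000 u
The mass defect is 65.5410000 − 64.97201 = 0.5689900 u.
Binding energy = Δm·c² = 0.5689900 × 931.494 MeV/u = 530.011 MeV

530.0 MeV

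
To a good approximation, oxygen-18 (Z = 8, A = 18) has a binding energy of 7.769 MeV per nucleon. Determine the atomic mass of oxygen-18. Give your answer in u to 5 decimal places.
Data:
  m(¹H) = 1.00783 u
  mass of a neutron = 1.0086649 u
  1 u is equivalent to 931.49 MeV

17.99916 u

Total binding energy = 18 × 7.769 = 139.842 MeV
Mass defect = 139.842 MeV / (931.49 MeV/u) = 0.1501272 u
Constituent mass = 8(1.00783) + 10(1.0086649) = 18.1492890 u
Atomic mass = 18.1492890 − 0.1501272 = 17.9991618 u ≈ 17.99916 u (to 5 decimal places)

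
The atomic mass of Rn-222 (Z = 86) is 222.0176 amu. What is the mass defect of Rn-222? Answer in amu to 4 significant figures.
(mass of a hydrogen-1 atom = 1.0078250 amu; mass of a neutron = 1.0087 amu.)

1.839 amu

Z = 86, so N = A − Z = 222 − 86 = 136.
Mass of separated nucleons = 86(1.0078250) + 136(1.0087) = 86.6729500 + 137.1832 = 223.8561500 amu
The mass defect is 223.8561500 − 222.0176 = 1.8385500 amu.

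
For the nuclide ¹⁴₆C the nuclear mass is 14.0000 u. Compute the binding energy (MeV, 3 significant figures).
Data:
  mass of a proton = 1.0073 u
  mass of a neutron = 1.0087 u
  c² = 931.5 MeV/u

106 MeV

The nucleus contains 6 protons and 14 − 6 = 8 neutrons.
Mass of separated nucleons = 6(1.0073) + 8(1.0087) = 6.0438 + 8.0696 = 14.1134 u
Mass defect Δm = 14.1134 − 14.0000 = 0.1134 u
E_B = 0.1134 × 931.5 = 105.632 MeV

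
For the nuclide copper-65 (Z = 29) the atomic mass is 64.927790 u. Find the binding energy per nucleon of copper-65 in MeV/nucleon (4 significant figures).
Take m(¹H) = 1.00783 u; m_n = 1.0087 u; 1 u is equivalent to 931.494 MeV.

The nucleus contains 29 protons and 65 − 29 = 36 neutrons.
Total constituent mass: 29 × 1.00783 + 36 × 1.0087 = 65.54027 u
Δm = 65.54027 − 64.927790 = 0.612480 u
Converting to energy: 0.612480 u × 931.494 MeV/u = 570.521 MeV
BE/A = 570.521 MeV / 65 = 8.777 MeV/nucleon

8.777 MeV/nucleon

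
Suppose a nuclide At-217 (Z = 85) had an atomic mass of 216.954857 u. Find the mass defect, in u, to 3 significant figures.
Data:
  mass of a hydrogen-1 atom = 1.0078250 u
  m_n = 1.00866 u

1.85 u

The nucleus contains 85 protons and 217 − 85 = 132 neutrons.
Mass of separated nucleons = 85(1.0078250) + 132(1.00866) = 85.6651250 + 133.14312 = 218.8082450 u
The mass defect is 218.8082450 − 216.954857 = 1.8533880 u.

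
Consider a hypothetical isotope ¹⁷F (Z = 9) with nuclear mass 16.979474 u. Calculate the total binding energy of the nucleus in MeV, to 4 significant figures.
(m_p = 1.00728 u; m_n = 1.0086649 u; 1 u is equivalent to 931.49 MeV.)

144.7 MeV

With 9 protons and 8 neutrons (A = 17):
Mass of separated nucleons = 9(1.00728) + 8(1.0086649) = 9.06552 + 8.0693192 = 17.1348392 u
Δm = 17.1348392 − 16.979474 = 0.1553652 u
Converting to energy: 0.1553652 u × 931.49 MeV/u = 144.721 MeV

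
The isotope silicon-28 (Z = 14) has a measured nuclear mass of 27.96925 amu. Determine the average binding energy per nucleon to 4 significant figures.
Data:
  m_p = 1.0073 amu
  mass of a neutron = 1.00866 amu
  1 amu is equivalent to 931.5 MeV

Mass of separated nucleons = 14(1.0073) + 14(1.00866) = 14.1022 + 14.12124 = 28.22344 amu
The mass defect is 28.22344 − 27.96925 = 0.25419 amu.
Binding energy = Δm·c² = 0.25419 × 931.5 MeV/amu = 236.778 MeV
Dividing by A = 28 gives 8.456 MeV per nucleon.

8.456 MeV/nucleon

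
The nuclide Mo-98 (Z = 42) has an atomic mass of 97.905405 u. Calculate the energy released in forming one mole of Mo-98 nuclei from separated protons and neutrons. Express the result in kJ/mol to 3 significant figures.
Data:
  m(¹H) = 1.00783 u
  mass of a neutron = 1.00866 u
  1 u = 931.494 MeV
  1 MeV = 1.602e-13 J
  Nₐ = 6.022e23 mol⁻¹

With 42 protons and 56 neutrons (A = 98):
Total constituent mass: 42 × 1.00783 + 56 × 1.00866 = 98.81382 u
The mass defect is 98.81382 − 97.905405 = 0.908415 u.
Binding energy = Δm·c² = 0.908415 × 931.494 MeV/u = 846.183 MeV
Per nucleus in joules: 846.183 MeV × 1.602e-13 J/MeV = 1.3556e-10 J
Per mole: 1.3556e-10 J × 6.022e23 mol⁻¹ = 8.1634e+13 J/mol

8.16e+10 kJ/mol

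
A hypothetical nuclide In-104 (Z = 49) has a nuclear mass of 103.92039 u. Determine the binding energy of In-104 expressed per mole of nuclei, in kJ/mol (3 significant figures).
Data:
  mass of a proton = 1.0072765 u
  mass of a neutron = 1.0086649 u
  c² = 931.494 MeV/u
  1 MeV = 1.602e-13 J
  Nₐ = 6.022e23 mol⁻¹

Σm = 49·m_p + 55·m_n = 49.3565485 + 55.4765695 = 104.8331180 u
The mass defect is 104.8331180 − 103.92039 = 0.9127280 u.
Binding energy = Δm·c² = 0.9127280 × 931.494 MeV/u = 850.201 MeV
Per nucleus in joules: 850.201 MeV × 1.602e-13 J/MeV = 1.3620e-10 J
Per mole: 1.3620e-10 J × 6.022e23 mol⁻¹ = 8.2020e+13 J/mol

8.20e+10 kJ/mol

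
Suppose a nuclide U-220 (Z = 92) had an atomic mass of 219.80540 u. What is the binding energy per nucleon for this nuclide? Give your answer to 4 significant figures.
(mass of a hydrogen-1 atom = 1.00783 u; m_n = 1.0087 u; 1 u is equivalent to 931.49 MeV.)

Σm = 92·m(¹H) + 128·m_n = 92.72036 + 129.1136 = 221.83396 u
The mass defect is 221.83396 − 219.80540 = 2.02856 u.
E_B = 2.02856 × 931.49 = 1889.58 MeV
BE/A = 1889.58 MeV / 220 = 8.589 MeV/nucleon

8.589 MeV/nucleon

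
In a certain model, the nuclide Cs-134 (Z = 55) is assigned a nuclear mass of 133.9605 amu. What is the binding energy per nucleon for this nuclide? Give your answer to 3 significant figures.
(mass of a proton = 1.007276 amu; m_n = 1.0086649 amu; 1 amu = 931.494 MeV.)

Mass of separated nucleons = 55(1.007276) + 79(1.0086649) = 55.400180 + 79.6845271 = 135.0847071 amu
Δm = 135.0847071 − 133.9605 = 1.1242071 amu
Binding energy = Δm·c² = 1.1242071 × 931.494 MeV/amu = 1047.19 MeV
Per nucleon: 1047.19 / 134 = 7.8149 MeV

7.81 MeV/nucleon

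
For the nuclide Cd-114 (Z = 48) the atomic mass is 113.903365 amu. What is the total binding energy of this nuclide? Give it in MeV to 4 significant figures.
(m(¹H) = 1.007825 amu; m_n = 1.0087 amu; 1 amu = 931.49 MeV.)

974.7 MeV

Z = 48, so N = A − Z = 114 − 48 = 66.
Mass of separated nucleons = 48(1.007825) + 66(1.0087) = 48.375600 + 66.5742 = 114.949800 amu
The mass defect is 114.949800 − 113.903365 = 1.046435 amu.
Binding energy = Δm·c² = 1.046435 × 931.49 MeV/amu = 974.744 MeV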